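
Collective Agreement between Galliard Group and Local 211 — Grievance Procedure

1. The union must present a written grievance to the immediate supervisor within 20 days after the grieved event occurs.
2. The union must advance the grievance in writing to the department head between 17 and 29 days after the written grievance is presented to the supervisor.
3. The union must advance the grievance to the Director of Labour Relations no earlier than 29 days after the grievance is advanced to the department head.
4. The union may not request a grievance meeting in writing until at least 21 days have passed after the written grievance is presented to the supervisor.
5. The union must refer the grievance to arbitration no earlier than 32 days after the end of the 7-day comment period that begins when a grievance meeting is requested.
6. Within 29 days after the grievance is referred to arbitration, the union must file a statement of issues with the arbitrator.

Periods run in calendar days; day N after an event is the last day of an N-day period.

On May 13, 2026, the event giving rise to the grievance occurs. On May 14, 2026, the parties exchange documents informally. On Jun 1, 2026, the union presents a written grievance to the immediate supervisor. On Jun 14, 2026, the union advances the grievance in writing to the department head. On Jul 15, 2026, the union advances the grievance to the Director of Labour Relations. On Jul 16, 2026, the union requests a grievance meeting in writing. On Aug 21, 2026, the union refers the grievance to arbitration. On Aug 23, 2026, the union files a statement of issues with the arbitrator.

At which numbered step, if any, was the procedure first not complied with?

Step 2

Step 1: 20 days after May 13, 2026 (when the grieved event occurs) is Jun 2, 2026; Jun 1, 2026 is within that limit.
Step 2: the window is 17–29 days after Jun 1, 2026 (when the written grievance is presented to the supervisor), so Jun 18, 2026 through Jun 30, 2026; done Jun 14, 2026 — 4 days before the window opened.
That is the first point of non-compliance.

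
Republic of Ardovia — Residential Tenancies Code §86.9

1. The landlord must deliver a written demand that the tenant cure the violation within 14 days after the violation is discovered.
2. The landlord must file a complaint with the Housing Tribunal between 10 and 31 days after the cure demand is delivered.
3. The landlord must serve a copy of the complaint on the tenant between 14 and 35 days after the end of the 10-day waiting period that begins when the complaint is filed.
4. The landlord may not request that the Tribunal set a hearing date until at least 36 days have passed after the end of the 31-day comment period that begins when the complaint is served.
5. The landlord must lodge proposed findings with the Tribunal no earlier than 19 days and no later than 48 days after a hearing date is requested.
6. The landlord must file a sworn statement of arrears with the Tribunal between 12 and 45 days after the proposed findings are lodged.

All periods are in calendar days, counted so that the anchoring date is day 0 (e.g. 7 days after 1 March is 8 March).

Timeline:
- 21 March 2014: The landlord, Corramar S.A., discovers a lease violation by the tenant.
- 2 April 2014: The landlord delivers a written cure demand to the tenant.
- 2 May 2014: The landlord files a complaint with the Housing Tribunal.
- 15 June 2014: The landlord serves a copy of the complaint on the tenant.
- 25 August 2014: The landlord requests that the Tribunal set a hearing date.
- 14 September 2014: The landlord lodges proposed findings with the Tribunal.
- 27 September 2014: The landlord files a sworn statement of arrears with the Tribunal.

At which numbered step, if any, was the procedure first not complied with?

Step 1: 14 days after 21 March 2014 (when the violation is discovered) is 4 April 2014; completed 2 April 2014, before the deadline.
Step 2: the window is 10–31 days after 2 April 2014 (when the cure demand is delivered), so 12 April 2014 through 3 May 2014; done 2 May 2014, which is between those dates.
Step 3: the window is 14–35 days after 12 May 2014 (end of the 10-day waiting period, which began when the complaint is filed on 2 May 2014), so 26 May 2014 through 16 June 2014; done 15 June 2014, which is between those dates.
Step 4: the earliest permitted date is 36 days after 16 July 2014 (end of the 31-day comment period, which began when the complaint is served on 15 June 2014), i.e. 21 August 2014; 25 August 2014 is on or after that date.
Step 5: the window is 19–48 days after 25 August 2014 (when a hearing date is requested), so 13 September 2014 through 12 October 2014; 14 September 2014 falls inside that range.
Step 6: the window is 12–45 days after 14 September 2014 (when the proposed findings are lodged), so 26 September 2014 through 29 October 2014; 27 September 2014 falls inside that range.

None — every step was satisfied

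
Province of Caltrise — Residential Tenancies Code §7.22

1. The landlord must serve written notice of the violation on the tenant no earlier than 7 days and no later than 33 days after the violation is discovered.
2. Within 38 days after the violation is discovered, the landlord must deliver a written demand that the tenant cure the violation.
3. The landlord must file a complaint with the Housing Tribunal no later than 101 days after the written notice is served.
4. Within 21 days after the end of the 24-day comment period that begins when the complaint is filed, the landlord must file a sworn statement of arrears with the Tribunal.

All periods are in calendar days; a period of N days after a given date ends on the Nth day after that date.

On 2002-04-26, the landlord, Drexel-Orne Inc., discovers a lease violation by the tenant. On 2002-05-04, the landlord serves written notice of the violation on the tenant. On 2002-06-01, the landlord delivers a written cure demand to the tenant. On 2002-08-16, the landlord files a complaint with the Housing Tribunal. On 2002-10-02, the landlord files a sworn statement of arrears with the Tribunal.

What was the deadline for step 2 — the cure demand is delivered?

Step 2 runs from 2002-04-26, when the violation is discovered. 38 days after 2002-04-26 is 2002-06-03.

2002-06-03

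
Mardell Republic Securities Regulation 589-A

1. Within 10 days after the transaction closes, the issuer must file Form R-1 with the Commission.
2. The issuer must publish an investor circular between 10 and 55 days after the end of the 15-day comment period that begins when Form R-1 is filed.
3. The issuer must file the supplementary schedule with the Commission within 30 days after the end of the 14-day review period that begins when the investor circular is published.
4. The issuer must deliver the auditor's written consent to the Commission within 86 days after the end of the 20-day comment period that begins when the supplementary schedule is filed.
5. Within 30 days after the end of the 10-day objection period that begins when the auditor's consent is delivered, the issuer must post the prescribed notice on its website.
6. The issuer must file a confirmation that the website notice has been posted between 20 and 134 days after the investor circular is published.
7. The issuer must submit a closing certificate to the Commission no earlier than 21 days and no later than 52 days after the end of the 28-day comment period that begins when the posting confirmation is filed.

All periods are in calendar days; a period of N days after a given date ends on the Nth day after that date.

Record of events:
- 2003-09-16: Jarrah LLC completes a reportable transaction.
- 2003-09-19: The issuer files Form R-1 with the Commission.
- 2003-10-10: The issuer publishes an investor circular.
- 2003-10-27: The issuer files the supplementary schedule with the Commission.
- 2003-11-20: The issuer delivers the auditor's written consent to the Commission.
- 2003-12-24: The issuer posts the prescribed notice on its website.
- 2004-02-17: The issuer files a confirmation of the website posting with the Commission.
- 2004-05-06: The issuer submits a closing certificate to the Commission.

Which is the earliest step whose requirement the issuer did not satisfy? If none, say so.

Step 2

(1) due by 2003-09-16 + 10 days = 2003-09-26; completed 2003-09-19, before the deadline.
(2) the permitted window runs from 2003-10-04 + 10 = 2003-10-14 to 2003-10-04 + 55 = 2003-11-28; 2003-10-10 is 4 days too early.
That is the first point of non-compliance.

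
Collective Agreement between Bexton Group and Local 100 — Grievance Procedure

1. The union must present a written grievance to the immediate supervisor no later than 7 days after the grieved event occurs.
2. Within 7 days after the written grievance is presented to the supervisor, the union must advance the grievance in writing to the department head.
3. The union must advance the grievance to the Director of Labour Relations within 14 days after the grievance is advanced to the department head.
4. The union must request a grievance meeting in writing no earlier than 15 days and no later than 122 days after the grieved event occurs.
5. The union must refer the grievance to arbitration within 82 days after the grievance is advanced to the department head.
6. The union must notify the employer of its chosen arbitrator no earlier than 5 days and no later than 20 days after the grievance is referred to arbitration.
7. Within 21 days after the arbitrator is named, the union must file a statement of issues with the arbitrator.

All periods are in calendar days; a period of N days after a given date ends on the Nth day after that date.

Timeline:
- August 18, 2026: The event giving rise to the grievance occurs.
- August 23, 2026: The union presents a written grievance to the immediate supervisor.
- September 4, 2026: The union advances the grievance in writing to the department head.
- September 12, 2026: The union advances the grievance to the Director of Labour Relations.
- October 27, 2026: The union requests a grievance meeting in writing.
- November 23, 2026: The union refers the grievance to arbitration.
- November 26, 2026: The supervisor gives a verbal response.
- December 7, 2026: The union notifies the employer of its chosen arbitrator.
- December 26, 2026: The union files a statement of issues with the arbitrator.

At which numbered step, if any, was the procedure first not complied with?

Step 1: 7 days after August 18, 2026 (when the grieved event occurs) is August 25, 2026; August 23, 2026 is within that limit.
Step 2: 7 days after August 23, 2026 (when the written grievance is presented to the supervisor) is August 30, 2026; not done until September 4, 2026, 5 days after the deadline.

Step 2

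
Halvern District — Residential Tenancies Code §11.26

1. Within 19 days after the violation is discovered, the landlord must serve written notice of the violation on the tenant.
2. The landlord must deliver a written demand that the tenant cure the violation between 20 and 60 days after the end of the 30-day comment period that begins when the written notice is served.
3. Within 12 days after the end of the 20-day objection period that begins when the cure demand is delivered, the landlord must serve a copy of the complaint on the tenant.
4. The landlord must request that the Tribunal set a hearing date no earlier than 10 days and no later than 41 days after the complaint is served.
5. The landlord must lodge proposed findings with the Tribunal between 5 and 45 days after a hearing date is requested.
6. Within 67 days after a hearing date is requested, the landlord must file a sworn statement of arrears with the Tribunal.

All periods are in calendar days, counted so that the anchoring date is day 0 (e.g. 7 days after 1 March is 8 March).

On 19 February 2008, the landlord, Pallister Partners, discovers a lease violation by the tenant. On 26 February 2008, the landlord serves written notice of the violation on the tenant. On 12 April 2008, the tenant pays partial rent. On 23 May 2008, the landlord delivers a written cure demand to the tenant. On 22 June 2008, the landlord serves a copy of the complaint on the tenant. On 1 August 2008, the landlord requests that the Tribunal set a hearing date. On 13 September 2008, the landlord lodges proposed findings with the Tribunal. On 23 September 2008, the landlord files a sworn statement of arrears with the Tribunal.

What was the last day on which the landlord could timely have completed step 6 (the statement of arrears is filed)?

Step 6 runs from 1 August 2008, when a hearing date is requested. 67 days after 1 August 2008 is 7 October 2008.

7 October 2008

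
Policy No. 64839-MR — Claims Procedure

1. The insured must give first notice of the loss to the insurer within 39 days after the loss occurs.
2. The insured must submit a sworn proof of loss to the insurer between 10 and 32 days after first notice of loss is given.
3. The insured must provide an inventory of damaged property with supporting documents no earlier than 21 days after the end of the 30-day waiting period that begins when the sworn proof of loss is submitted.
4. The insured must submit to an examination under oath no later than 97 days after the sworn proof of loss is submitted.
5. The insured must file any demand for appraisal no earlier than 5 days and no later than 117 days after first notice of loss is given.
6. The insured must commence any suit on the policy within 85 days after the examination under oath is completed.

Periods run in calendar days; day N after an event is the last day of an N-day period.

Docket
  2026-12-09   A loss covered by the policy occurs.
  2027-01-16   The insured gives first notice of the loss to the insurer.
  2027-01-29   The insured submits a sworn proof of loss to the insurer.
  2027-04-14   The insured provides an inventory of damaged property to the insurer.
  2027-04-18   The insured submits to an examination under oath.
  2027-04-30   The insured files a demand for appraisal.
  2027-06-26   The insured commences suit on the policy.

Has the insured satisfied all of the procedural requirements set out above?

Yes

(1) due by 2026-12-09 + 39 days = 2027-01-17; 2027-01-16 is within that limit.
(2) the permitted window runs from 2027-01-16 + 10 = 2027-01-26 to 2027-01-16 + 32 = 2027-02-17; 2027-01-29 falls inside that range.
(3) permitted from 2027-02-28 + 21 days = 2027-03-21 onward; done 2027-04-14, after the minimum wait.
(4) due by 2027-01-29 + 97 days = 2027-05-06; 2027-04-18 is within that limit.
(5) the permitted window runs from 2027-01-16 + 5 = 2027-01-21 to 2027-01-16 + 117 = 2027-05-13; done 2027-04-30, which is between those dates.
(6) due by 2027-04-18 + 85 days = 2027-07-12; completed 2027-06-26, before the deadline.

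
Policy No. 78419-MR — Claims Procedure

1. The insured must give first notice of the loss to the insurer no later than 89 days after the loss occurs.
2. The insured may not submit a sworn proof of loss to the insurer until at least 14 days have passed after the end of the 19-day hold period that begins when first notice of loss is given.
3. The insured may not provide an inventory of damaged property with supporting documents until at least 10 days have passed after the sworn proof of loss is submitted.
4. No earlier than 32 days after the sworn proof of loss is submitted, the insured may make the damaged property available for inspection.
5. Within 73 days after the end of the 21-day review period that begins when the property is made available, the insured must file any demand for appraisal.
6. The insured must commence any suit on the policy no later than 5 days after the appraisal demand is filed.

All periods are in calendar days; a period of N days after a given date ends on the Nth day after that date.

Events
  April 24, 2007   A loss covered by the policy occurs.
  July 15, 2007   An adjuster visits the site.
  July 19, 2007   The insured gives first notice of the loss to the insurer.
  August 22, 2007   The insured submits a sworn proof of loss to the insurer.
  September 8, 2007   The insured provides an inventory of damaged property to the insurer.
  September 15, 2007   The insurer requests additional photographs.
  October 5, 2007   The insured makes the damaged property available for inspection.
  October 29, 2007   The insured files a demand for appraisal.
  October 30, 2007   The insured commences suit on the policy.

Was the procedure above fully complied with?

Yes

Step 1: 89 days after April 24, 2007 (when the loss occurs) is July 22, 2007; completed July 19, 2007, before the deadline.
Step 2: the earliest permitted date is 14 days after August 7, 2007 (end of the 19-day hold period, which began when first notice of loss is given on July 19, 2007), i.e. August 21, 2007; done August 22, 2007, after the minimum wait.
Step 3: the earliest permitted date is 10 days after August 22, 2007 (when the sworn proof of loss is submitted), i.e. September 1, 2007; done September 8, 2007 — permitted.
Step 4: the earliest permitted date is 32 days after August 22, 2007 (when the sworn proof of loss is submitted), i.e. September 23, 2007; done October 5, 2007 — permitted.
Step 5: 73 days after October 26, 2007 (end of the 21-day review period, which began when the property is made available on October 5, 2007) is January 7, 2008; October 29, 2007 is within that limit.
Step 6: 5 days after October 29, 2007 (when the appraisal demand is filed) is November 3, 2007; done October 30, 2007 — timely.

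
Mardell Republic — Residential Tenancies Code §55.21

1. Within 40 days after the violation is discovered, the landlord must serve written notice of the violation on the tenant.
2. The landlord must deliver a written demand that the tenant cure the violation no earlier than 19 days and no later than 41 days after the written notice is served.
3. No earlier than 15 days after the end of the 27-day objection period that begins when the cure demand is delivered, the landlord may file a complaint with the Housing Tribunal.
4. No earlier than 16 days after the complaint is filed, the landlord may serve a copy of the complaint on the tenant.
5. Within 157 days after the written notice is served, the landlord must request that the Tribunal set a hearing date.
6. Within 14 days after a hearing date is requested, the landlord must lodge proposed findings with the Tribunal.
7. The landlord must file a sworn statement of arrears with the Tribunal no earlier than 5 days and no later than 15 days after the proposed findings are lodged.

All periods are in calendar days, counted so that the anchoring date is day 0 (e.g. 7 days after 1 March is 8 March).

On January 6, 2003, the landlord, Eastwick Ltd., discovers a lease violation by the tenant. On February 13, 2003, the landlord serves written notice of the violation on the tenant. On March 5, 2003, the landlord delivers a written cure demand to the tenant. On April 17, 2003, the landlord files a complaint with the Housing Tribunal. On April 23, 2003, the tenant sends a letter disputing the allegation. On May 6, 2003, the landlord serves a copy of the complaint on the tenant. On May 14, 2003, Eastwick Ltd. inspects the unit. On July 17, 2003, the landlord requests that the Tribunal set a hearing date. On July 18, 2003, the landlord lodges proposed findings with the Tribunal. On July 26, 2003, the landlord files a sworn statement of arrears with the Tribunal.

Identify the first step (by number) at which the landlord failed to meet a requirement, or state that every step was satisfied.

None — every step was satisfied

Step 1: 40 days after January 6, 2003 (when the violation is discovered) is February 15, 2003; done February 13, 2003 — timely.
Step 2: the window is 19–41 days after February 13, 2003 (when the written notice is served), so March 4, 2003 through March 26, 2003; March 5, 2003 falls inside that range.
Step 3: the earliest permitted date is 15 days after April 1, 2003 (end of the 27-day objection period, which began when the cure demand is delivered on March 5, 2003), i.e. April 16, 2003; done April 17, 2003, after the minimum wait.
Step 4: the earliest permitted date is 16 days after April 17, 2003 (when the complaint is filed), i.e. May 3, 2003; May 6, 2003 is on or after that date.
Step 5: 157 days after February 13, 2003 (when the written notice is served) is July 20, 2003; completed July 17, 2003, before the deadline.
Step 6: 14 days after July 17, 2003 (when a hearing date is requested) is July 31, 2003; done July 18, 2003 — timely.
Step 7: the window is 5–15 days after July 18, 2003 (when the proposed findings are lodged), so July 23, 2003 through August 2, 2003; July 26, 2003 falls inside that range.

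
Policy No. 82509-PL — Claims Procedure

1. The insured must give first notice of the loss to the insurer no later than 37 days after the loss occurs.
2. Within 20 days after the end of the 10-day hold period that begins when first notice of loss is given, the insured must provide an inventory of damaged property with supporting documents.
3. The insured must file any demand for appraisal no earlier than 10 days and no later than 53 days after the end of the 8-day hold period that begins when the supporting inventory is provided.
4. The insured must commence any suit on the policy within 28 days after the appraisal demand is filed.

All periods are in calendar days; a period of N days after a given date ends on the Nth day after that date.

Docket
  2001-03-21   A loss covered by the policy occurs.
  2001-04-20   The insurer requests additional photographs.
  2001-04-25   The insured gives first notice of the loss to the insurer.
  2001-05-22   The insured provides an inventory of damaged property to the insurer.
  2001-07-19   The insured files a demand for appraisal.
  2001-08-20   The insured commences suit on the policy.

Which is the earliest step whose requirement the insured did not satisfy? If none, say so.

Step 4

Step 1: 37 days after 2001-03-21 (when the loss occurs) is 2001-04-27; 2001-04-25 is within that limit.
Step 2: 20 days after 2001-05-05 (end of the 10-day hold period, which began when first notice of loss is given on 2001-04-25) is 2001-05-25; done 2001-05-22 — timely.
Step 3: the window is 10–53 days after 2001-05-30 (end of the 8-day hold period, which began when the supporting inventory is provided on 2001-05-22), so 2001-06-09 through 2001-07-22; 2001-07-19 falls inside that range.
Step 4: 28 days after 2001-07-19 (when the appraisal demand is filed) is 2001-08-16; not done until 2001-08-20, 4 days after the deadline.
Later steps need not be reached.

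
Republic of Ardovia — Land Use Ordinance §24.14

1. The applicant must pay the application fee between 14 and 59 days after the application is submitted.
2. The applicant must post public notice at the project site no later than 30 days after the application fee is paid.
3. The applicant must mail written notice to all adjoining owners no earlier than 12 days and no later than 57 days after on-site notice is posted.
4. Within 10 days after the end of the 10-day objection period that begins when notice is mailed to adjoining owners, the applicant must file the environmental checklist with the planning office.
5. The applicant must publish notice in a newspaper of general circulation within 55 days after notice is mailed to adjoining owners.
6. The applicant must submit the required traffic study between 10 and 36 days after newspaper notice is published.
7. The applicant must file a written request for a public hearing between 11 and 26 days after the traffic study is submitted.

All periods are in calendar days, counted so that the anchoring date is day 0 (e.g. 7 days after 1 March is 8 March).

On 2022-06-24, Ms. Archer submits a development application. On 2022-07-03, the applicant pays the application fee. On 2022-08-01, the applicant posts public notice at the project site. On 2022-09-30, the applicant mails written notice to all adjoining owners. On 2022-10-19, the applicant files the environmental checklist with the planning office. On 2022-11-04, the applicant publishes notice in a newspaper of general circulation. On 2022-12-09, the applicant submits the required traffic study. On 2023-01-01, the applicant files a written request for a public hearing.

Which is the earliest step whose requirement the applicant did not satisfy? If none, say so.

(1) the permitted window runs from 2022-06-24 + 14 = 2022-07-08 to 2022-06-24 + 59 = 2022-08-22; done 2022-07-03 — 5 days before the window opened.

Step 1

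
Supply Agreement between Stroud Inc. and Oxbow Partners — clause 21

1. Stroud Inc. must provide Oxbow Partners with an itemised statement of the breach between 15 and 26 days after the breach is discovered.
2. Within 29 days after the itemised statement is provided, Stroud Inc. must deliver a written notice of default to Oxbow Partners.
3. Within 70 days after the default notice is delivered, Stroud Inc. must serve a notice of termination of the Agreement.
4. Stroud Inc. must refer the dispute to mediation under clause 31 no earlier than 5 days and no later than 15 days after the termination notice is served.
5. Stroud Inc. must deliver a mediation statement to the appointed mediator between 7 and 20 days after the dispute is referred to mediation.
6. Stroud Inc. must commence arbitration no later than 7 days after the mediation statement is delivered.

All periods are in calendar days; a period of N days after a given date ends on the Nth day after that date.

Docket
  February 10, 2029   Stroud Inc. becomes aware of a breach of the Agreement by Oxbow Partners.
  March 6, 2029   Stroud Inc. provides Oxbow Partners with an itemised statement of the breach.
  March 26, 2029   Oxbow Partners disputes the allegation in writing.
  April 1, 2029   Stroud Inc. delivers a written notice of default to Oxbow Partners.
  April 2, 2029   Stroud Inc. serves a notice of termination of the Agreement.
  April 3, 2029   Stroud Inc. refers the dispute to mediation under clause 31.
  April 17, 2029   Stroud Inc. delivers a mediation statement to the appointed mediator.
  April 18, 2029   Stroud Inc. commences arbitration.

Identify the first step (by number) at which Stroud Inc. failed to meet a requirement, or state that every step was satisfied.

Step 1 — 15 and 26 days from February 10, 2029 (when the breach is discovered) are February 25, 2029 and March 8, 2029 respectively; done March 6, 2029 — within the window.
Step 2 — counting 29 days from March 6, 2029 (when the itemised statement is provided) gives a deadline of April 4, 2029; April 1, 2029 is within that limit.
Step 3 — counting 70 days from April 1, 2029 (when the default notice is delivered) gives a deadline of June 10, 2029; done April 2, 2029 — timely.
Step 4 — 5 and 15 days from April 2, 2029 (when the termination notice is served) are April 7, 2029 and April 17, 2029 respectively; April 3, 2029 is 4 days too early.

Step 4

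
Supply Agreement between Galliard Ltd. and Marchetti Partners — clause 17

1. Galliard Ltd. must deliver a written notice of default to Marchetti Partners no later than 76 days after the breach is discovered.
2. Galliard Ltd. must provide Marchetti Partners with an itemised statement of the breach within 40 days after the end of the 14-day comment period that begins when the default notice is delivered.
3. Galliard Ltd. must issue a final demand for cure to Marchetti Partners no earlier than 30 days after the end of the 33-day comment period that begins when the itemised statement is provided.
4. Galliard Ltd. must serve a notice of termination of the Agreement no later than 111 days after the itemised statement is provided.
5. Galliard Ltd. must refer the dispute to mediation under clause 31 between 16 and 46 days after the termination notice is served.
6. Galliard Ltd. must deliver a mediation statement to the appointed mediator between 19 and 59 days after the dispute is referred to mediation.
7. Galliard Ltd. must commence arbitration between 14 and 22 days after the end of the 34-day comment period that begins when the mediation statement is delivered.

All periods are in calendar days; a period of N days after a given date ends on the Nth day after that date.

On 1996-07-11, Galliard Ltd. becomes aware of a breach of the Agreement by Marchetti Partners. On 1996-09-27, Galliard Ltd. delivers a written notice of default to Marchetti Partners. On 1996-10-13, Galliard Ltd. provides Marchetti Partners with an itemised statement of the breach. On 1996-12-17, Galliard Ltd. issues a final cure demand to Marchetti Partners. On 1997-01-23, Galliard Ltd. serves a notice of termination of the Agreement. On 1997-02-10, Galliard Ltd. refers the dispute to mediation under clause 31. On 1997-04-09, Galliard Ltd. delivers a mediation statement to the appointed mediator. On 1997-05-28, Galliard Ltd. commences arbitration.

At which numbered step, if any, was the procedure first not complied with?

Step 1

Step 1: 76 days after 1996-07-11 (when the breach is discovered) is 1996-09-25; not done until 1996-09-27, 2 days after the deadline.
The procedure was therefore not followed at step 1.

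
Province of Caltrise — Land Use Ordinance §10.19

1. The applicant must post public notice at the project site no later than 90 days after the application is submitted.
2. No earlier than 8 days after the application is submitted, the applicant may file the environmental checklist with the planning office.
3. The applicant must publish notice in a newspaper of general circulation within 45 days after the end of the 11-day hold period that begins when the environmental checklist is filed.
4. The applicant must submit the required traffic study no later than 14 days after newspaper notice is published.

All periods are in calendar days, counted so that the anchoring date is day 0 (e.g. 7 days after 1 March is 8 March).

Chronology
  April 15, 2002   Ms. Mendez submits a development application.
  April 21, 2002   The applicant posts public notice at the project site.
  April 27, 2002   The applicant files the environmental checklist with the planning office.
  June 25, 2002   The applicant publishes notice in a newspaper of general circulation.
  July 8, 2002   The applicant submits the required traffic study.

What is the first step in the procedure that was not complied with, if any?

Step 1: 90 days after April 15, 2002 (when the application is submitted) is July 14, 2002; done April 21, 2002 — timely.
Step 2: the earliest permitted date is 8 days after April 15, 2002 (when the application is submitted), i.e. April 23, 2002; done April 27, 2002, after the minimum wait.
Step 3: 45 days after May 8, 2002 (end of the 11-day hold period, which began when the environmental checklist is filed on April 27, 2002) is June 22, 2002; done June 25, 2002 — 3 days late.
The procedure was therefore not followed at step 3.

Step 3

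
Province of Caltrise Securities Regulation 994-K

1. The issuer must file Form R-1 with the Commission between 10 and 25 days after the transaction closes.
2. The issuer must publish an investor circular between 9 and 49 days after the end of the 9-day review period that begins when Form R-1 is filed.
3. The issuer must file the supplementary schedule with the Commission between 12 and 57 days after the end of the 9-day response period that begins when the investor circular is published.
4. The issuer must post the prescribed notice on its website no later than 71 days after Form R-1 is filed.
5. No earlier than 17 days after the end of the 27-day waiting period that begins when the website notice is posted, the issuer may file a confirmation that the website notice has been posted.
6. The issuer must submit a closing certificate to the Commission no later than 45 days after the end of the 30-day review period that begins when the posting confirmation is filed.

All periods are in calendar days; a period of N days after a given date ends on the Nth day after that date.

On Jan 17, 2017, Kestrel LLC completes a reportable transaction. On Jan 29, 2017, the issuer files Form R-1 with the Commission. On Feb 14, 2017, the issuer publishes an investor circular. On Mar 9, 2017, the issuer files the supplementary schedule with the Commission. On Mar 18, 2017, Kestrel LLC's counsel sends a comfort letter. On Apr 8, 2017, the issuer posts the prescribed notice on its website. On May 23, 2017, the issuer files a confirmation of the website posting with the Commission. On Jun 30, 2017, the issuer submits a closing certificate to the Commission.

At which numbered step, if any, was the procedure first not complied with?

Step 2

Step 1: the window is 10–25 days after Jan 17, 2017 (when the transaction closes), so Jan 27, 2017 through Feb 11, 2017; done Jan 29, 2017, which is between those dates.
Step 2: the window is 9–49 days after Feb 7, 2017 (end of the 9-day review period, which began when Form R-1 is filed on Jan 29, 2017), so Feb 16, 2017 through Mar 28, 2017; Feb 14, 2017 is 2 days too early.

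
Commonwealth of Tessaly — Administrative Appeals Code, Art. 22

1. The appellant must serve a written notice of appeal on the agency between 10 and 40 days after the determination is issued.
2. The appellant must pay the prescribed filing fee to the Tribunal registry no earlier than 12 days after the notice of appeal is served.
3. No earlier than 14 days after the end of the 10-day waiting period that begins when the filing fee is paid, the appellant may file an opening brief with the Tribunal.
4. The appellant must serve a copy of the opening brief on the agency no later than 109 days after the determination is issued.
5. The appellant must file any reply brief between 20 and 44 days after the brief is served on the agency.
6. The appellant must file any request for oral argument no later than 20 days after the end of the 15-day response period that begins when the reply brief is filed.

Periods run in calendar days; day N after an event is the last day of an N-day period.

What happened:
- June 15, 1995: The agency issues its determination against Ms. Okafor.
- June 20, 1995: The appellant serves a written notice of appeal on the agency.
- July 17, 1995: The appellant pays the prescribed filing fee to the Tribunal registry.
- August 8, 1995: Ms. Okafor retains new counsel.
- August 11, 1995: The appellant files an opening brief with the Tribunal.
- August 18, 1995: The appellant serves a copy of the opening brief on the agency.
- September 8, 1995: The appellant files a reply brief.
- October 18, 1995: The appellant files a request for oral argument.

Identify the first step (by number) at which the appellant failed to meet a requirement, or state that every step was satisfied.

Step 1 — 10 and 40 days from June 15, 1995 (when the determination is issued) are June 25, 1995 and July 25, 1995 respectively; June 20, 1995 is 5 days too early.
Later steps need not be reached.

Step 1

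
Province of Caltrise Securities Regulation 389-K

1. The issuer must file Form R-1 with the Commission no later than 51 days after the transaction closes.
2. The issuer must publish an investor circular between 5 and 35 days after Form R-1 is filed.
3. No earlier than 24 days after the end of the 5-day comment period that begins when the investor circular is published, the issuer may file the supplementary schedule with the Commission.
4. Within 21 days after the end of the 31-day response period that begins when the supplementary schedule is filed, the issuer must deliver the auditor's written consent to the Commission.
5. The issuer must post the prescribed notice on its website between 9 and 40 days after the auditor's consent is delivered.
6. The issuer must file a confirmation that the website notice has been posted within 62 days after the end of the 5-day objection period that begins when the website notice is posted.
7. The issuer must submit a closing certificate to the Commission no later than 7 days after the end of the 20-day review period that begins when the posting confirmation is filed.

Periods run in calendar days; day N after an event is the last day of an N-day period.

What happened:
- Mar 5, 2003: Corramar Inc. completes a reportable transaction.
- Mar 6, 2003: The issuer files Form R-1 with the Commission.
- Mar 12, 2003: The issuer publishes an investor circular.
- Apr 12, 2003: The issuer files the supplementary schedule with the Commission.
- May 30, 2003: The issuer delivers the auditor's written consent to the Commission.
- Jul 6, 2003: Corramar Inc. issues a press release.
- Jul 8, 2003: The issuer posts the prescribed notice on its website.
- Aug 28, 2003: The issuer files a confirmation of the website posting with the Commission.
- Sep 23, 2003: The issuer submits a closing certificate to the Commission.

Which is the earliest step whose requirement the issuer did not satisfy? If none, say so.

None — every step was satisfied

(1) due by Mar 5, 2003 + 51 days = Apr 25, 2003; completed Mar 6, 2003, before the deadline.
(2) the permitted window runs from Mar 6, 2003 + 5 = Mar 11, 2003 to Mar 6, 2003 + 35 = Apr 10, 2003; Mar 12, 2003 falls inside that range.
(3) permitted from Mar 17, 2003 + 24 days = Apr 10, 2003 onward; Apr 12, 2003 is on or after that date.
(4) due by May 13, 2003 + 21 days = Jun 3, 2003; completed May 30, 2003, before the deadline.
(5) the permitted window runs from May 30, 2003 + 9 = Jun 8, 2003 to May 30, 2003 + 40 = Jul 9, 2003; done Jul 8, 2003, which is between those dates.
(6) due by Jul 13, 2003 + 62 days = Sep 13, 2003; done Aug 28, 2003 — timely.
(7) due by Sep 17, 2003 + 7 days = Sep 24, 2003; Sep 23, 2003 is within that limit.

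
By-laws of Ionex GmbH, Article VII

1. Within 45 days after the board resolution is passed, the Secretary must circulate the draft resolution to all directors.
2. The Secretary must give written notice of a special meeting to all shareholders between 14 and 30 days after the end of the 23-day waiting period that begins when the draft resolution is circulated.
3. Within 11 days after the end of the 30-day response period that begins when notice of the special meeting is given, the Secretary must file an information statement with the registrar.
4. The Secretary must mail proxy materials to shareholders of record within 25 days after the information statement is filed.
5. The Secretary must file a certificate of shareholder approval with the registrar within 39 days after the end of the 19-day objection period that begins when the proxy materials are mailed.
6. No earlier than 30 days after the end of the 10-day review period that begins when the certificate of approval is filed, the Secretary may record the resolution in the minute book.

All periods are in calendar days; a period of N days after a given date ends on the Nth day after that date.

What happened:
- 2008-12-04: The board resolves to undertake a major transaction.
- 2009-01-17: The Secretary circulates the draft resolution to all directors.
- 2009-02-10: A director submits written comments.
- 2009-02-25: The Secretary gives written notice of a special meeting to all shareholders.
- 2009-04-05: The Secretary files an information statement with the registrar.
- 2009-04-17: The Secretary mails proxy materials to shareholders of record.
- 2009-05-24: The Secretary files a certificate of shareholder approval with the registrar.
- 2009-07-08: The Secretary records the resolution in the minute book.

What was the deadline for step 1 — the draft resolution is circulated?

2009-01-18

Step 1 runs from 2008-12-04, when the board resolution is passed. 45 days after 2008-12-04 is 2009-01-18.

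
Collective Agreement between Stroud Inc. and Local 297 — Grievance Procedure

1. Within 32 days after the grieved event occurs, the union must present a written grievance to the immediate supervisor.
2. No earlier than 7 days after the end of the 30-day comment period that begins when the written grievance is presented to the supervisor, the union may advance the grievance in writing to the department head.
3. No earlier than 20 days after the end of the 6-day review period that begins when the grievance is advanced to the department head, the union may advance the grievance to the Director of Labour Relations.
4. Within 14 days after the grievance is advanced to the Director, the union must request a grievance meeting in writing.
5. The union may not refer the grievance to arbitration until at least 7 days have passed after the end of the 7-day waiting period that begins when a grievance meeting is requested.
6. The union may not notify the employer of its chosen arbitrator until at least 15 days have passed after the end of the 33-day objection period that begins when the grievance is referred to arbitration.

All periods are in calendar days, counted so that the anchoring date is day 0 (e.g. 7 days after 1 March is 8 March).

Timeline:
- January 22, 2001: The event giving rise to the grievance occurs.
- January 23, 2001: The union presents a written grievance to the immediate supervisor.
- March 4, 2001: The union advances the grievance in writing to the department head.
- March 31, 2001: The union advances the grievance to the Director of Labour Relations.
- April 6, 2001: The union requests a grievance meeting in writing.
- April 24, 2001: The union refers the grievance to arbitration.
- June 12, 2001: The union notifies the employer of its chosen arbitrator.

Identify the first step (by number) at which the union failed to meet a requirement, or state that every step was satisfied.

None — every step was satisfied

Step 1 — counting 32 days from January 22, 2001 (when the grieved event occurs) gives a deadline of February 23, 2001; January 23, 2001 is within that limit.
Step 2 — must wait 7 days from February 22, 2001 (end of the 30-day comment period, which began when the written grievance is presented to the supervisor on January 23, 2001), so not before March 1, 2001; March 4, 2001 is on or after that date.
Step 3 — must wait 20 days from March 10, 2001 (end of the 6-day review period, which began when the grievance is advanced to the department head on March 4, 2001), so not before March 30, 2001; done March 31, 2001, after the minimum wait.
Step 4 — counting 14 days from March 31, 2001 (when the grievance is advanced to the Director) gives a deadline of April 14, 2001; completed April 6, 2001, before the deadline.
Step 5 — must wait 7 days from April 13, 2001 (end of the 7-day waiting period, which began when a grievance meeting is requested on April 6, 2001), so not before April 20, 2001; April 24, 2001 is on or after that date.
Step 6 — must wait 15 days from May 27, 2001 (end of the 33-day objection period, which began when the grievance is referred to arbitration on April 24, 2001), so not before June 11, 2001; June 12, 2001 is on or after that date.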